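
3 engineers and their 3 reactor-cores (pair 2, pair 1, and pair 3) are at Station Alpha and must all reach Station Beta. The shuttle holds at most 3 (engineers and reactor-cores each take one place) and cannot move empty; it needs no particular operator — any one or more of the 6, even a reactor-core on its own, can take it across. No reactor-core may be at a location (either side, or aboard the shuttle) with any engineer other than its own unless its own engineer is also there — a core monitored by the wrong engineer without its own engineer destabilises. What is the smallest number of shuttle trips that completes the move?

Counting alone: each trip to Station Beta takes at most 3 across and each return brings at least 1 back, so after t trips out (and t−1 returns) at most 3t − (t−1) of the 6 are across; that first reaches 6 at t = 3, so at least 5 crossings are needed.
The plan below uses exactly 5 crossings, so it is optimal:
1. engineer 2 and reactor-core 2 cross → Station Beta.
2. engineer 2 crosses ← Station Alpha.
3. engineer 1, engineer 2, and engineer 3 cross → Station Beta.
4. reactor-core 2 crosses ← Station Alpha.
5. reactor-core 1, reactor-core 2, and reactor-core 3 cross → Station Beta.

5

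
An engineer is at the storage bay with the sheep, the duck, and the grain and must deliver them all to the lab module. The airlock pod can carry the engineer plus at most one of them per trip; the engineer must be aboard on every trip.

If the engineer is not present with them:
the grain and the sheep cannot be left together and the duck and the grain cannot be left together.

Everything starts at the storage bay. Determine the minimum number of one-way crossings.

7

Counting alone: the engineer can take at most 1 across per trip to the lab module, so moving all 3 needs at least 3 loaded trips out, with a return between consecutive ones — at least 5 crossings.
The safety rule pushes this higher. Following every safe sequence of crossings, the most of the 3 that can be at the lab module as the airlock pod arrives there on crossing 5 is 2 — never all 3.
So no plan with fewer than 7 crossings exists, and this one achieves 7:
1. Engineer goes to the lab module with the grain.  [the storage bay: the duck, the sheep | the lab module: the grain]
2. Engineer goes back to the storage bay alone.  [the storage bay: the duck, the sheep | the lab module: the grain]
3. Engineer goes to the lab module with the sheep.  [the storage bay: the duck | the lab module: the grain, the sheep]
4. Engineer goes back to the storage bay with the grain.  [the storage bay: the duck, the grain | the lab module: the sheep]
5. Engineer goes to the lab module with the duck.  [the storage bay: the grain | the lab module: the duck, the sheep]
6. Engineer goes back to the storage bay alone.  [the storage bay: the grain | the lab module: the duck, the sheep]
7. Engineer goes to the lab module with the grain.  [the storage bay: — | the lab module: the duck, the grain, the sheep]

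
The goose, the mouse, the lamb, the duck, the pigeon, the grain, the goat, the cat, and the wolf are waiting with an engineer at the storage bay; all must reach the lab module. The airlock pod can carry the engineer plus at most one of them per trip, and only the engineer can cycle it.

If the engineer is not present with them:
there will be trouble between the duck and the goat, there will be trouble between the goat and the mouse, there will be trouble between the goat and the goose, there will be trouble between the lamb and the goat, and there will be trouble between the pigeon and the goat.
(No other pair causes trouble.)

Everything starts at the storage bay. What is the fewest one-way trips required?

Following every safe sequence of crossings from the start, the most of the 9 that can be at the lab module as the airlock pod arrives there on crossings 1, 3, 5, 7, 9 is 1, 2, 3, 4, 5 respectively; the best ever achieved is 5 of 9.
From crossing 11 on, no configuration arises that was not already reachable earlier: only 104 distinct safe configurations (who is on which side, and where the airlock pod is) can ever be reached, none of them has everyone across, and every continuation just revisits them. So no valid plan exists.

impossible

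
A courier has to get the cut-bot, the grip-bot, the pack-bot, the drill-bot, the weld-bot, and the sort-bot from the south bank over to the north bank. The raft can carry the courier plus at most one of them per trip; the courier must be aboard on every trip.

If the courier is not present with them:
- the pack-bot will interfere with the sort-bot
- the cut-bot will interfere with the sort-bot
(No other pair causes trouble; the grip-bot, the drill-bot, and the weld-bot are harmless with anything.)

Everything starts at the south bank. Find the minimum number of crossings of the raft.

Counting alone: the courier can take at most 1 across per trip to the north bank, so moving all 6 needs at least 6 loaded trips out, with a return between consecutive ones — at least 11 crossings.
The safety rule pushes this higher. Following every safe sequence of crossings, the most of the 6 that can be at the north bank as the raft arrives there on crossing 11 is 5 — never all 6.
So no plan with fewer than 13 crossings exists, and this one achieves 13:
1. Courier goes to the north bank with the sort-bot.  [the south bank: the cut-bot, the drill-bot, the grip-bot, the pack-bot, the weld-bot | the north bank: the sort-bot]
2. Courier goes back to the south bank alone.  [the south bank: the cut-bot, the drill-bot, the grip-bot, the pack-bot, the weld-bot | the north bank: the sort-bot]
3. Courier goes to the north bank with the cut-bot.  [the south bank: the drill-bot, the grip-bot, the pack-bot, the weld-bot | the north bank: the cut-bot, the sort-bot]
4. Courier goes back to the south bank with the sort-bot.  [the south bank: the drill-bot, the grip-bot, the pack-bot, the sort-bot, the weld-bot | the north bank: the cut-bot]
5. Courier goes to the north bank with the pack-bot.  [the south bank: the drill-bot, the grip-bot, the sort-bot, the weld-bot | the north bank: the cut-bot, the pack-bot]
6. Courier goes back to the south bank alone.  [the south bank: the drill-bot, the grip-bot, the sort-bot, the weld-bot | the north bank: the cut-bot, the pack-bot]
7. Courier goes to the north bank with the grip-bot.  [the south bank: the drill-bot, the sort-bot, the weld-bot | the north bank: the cut-bot, the grip-bot, the pack-bot]
8. Courier goes back to the south bank alone.  [the south bank: the drill-bot, the sort-bot, the weld-bot | the north bank: the cut-bot, the grip-bot, the pack-bot]
9. Courier goes to the north bank with the drill-bot.  [the south bank: the sort-bot, the weld-bot | the north bank: the cut-bot, the drill-bot, the grip-bot, the pack-bot]
10. Courier goes back to the south bank alone.  [the south bank: the sort-bot, the weld-bot | the north bank: the cut-bot, the drill-bot, the grip-bot, the pack-bot]
11. Courier goes to the north bank with the weld-bot.  [the south bank: the sort-bot | the north bank: the cut-bot, the drill-bot, the grip-bot, the pack-bot, the weld-bot]
12. Courier goes back to the south bank alone.  [the south bank: the sort-bot | the north bank: the cut-bot, the drill-bot, the grip-bot, the pack-bot, the weld-bot]
13. Courier goes to the north bank with the sort-bot.  [the south bank: — | the north bank: the cut-bot, the drill-bot, the grip-bot, the pack-bot, the sort-bot, the weld-bot]

13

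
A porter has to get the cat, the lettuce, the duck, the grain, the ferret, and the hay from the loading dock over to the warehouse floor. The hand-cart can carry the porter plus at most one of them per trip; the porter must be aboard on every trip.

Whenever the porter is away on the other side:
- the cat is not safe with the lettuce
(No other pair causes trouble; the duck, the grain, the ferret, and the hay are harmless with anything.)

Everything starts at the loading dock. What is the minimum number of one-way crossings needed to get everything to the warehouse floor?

11

Counting alone: the porter can take at most 1 across per trip to the warehouse floor, so moving all 6 needs at least 6 loaded trips out, with a return between consecutive ones — at least 11 crossings.
The plan below uses exactly 11 crossings, so it is optimal:
1. Porter goes to the warehouse floor with the cat.
2. Porter goes back to the loading dock alone.
3. Porter goes to the warehouse floor with the duck.
4. Porter goes back to the loading dock alone.
5. Porter goes to the warehouse floor with the grain.
6. Porter goes back to the loading dock alone.
7. Porter goes to the warehouse floor with the ferret.
8. Porter goes back to the loading dock alone.
9. Porter goes to the warehouse floor with the hay.
10. Porter goes back to the loading dock alone.
11. Porter goes to the warehouse floor with the lettuce.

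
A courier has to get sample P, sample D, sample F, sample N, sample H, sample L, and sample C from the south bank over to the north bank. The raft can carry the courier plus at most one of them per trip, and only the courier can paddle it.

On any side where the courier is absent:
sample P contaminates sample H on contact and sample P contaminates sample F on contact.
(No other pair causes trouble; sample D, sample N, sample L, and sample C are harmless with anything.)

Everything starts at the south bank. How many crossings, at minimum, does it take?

15

Counting alone: the courier can take at most 1 across per trip to the north bank, so moving all 7 needs at least 7 loaded trips out, with a return between consecutive ones — at least 13 crossings.
The safety rule pushes this higher. Following every safe sequence of crossings, the most of the 7 that can be at the north bank as the raft arrives there on crossing 13 is 6 — never all 7.
So no plan with fewer than 15 crossings exists, and this one achieves 15:
1. Courier goes to the north bank with sample P.
2. Courier goes back to the south bank alone.
3. Courier goes to the north bank with sample D.
4. Courier goes back to the south bank alone.
5. Courier goes to the north bank with sample F.
6. Courier goes back to the south bank with sample P.
7. Courier goes to the north bank with sample H.
8. Courier goes back to the south bank alone.
9. Courier goes to the north bank with sample N.
10. Courier goes back to the south bank alone.
11. Courier goes to the north bank with sample L.
12. Courier goes back to the south bank alone.
13. Courier goes to the north bank with sample C.
14. Courier goes back to the south bank alone.
15. Courier goes to the north bank with sample P.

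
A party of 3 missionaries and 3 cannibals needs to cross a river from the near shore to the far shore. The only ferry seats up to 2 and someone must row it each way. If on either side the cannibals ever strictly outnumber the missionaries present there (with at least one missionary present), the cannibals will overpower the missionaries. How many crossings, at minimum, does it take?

11

Counting alone: each trip to the far shore takes at most 2 across and each return brings at least 1 back, so after t trips out (and t−1 returns) at most 2t − (t−1) of the 6 are across; that first reaches 6 at t = 5, so at least 9 crossings are needed.
The safety rule pushes this higher. Following every safe sequence of crossings, the most of the 6 that can be at the far shore as the ferry arrives there on crossing 9 is 5 — never all 6.
So no plan with fewer than 11 crossings exists, and this one achieves 11:
1. 2 cannibals → the far shore.  (the near shore: 3M 1C; the far shore: 0M 2C)
2. 1 cannibal ← the near shore.  (the near shore: 3M 2C; the far shore: 0M 1C)
3. 2 cannibals → the far shore.  (the near shore: 3M 0C; the far shore: 0M 3C)
4. 1 cannibal ← the near shore.  (the near shore: 3M 1C; the far shore: 0M 2C)
5. 2 missionaries → the far shore.  (the near shore: 1M 1C; the far shore: 2M 2C)
6. 1 missionary and 1 cannibal ← the near shore.  (the near shore: 2M 2C; the far shore: 1M 1C)
7. 2 missionaries → the far shore.  (the near shore: 0M 2C; the far shore: 3M 1C)
8. 1 cannibal ← the near shore.  (the near shore: 0M 3C; the far shore: 3M 0C)
9. 2 cannibals → the far shore.  (the near shore: 0M 1C; the far shore: 3M 2C)
10. 1 cannibal ← the near shore.  (the near shore: 0M 2C; the far shore: 3M 1C)
11. 2 cannibals → the far shore.  (the near shore: 0M 0C; the far shore: 3M 3C)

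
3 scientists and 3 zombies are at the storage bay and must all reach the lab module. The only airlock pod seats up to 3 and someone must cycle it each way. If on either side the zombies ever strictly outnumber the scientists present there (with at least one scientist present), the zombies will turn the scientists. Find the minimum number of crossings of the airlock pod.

Counting alone: each trip to the lab module takes at most 3 across and each return brings at least 1 back, so after t trips out (and t−1 returns) at most 3t − (t−1) of the 6 are across; that first reaches 6 at t = 3, so at least 5 crossings are needed.
The plan below uses exactly 5 crossings, so it is optimal:
1. 2 zombies → the lab module.  (the storage bay: 3S 1Z; the lab module: 0S 2Z)
2. 1 zombie ← the storage bay.  (the storage bay: 3S 2Z; the lab module: 0S 1Z)
3. 3 scientists → the lab module.  (the storage bay: 0S 2Z; the lab module: 3S 1Z)
4. 1 zombie ← the storage bay.  (the storage bay: 0S 3Z; the lab module: 3S 0Z)
5. 3 zombies → the lab module.  (the storage bay: 0S 0Z; the lab module: 3S 3Z)

5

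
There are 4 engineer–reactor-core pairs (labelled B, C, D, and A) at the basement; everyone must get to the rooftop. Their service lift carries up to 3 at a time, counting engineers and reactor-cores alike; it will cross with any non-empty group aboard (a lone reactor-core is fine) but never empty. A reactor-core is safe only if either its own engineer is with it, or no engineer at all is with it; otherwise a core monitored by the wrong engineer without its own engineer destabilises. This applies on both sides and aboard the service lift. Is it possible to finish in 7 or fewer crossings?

Counting alone: each trip to the rooftop takes at most 3 across and each return brings at least 1 back, so after t trips out (and t−1 returns) at most 3t − (t−1) of the 8 are across; that first reaches 8 at t = 4, so at least 7 crossings are needed.
The safety rule pushes this higher. Following every safe sequence of crossings, the most of the 8 that can be at the rooftop as the service lift arrives there on crossing 7 is 7 — never all 8.
So the move cannot be finished within 7 crossings. (The shortest complete plan takes 9:)
1. engineer B and reactor-core B cross → the rooftop.
2. engineer B crosses ← the basement.
3. engineer B, engineer C, and reactor-core C cross → the rooftop.
4. engineer B and reactor-core B cross ← the basement.
5. engineer A, engineer B, and engineer D cross → the rooftop.
6. reactor-core C crosses ← the basement.
7. reactor-core B and reactor-core C cross → the rooftop.
8. reactor-core B crosses ← the basement.
9. reactor-core A, reactor-core B, and reactor-core D cross → the rooftop.

No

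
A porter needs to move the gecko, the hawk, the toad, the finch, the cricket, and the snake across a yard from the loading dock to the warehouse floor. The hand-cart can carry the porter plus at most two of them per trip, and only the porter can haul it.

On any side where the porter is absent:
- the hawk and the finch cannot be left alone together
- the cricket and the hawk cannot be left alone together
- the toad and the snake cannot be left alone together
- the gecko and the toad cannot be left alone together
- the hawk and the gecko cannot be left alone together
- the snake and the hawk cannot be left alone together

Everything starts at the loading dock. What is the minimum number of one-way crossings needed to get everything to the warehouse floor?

7

Counting alone: the porter can take at most 2 across per trip to the warehouse floor, so moving all 6 needs at least 3 loaded trips out, with a return between consecutive ones — at least 5 crossings.
The safety rule pushes this higher. Following every safe sequence of crossings, the most of the 6 that can be at the warehouse floor as the hand-cart arrives there on crossing 5 is 5 — never all 6.
So no plan with fewer than 7 crossings exists, and this one achieves 7:
1. Porter goes to the warehouse floor with the hawk and the toad.  [the loading dock: the cricket, the finch, the gecko, the snake | the warehouse floor: the hawk, the toad]
2. Porter goes back to the loading dock alone.  [the loading dock: the cricket, the finch, the gecko, the snake | the warehouse floor: the hawk, the toad]
3. Porter goes to the warehouse floor with the finch and the gecko.  [the loading dock: the cricket, the snake | the warehouse floor: the finch, the gecko, the hawk, the toad]
4. Porter goes back to the loading dock with the hawk and the toad.  [the loading dock: the cricket, the hawk, the snake, the toad | the warehouse floor: the finch, the gecko]
5. Porter goes to the warehouse floor with the cricket and the snake.  [the loading dock: the hawk, the toad | the warehouse floor: the cricket, the finch, the gecko, the snake]
6. Porter goes back to the loading dock alone.  [the loading dock: the hawk, the toad | the warehouse floor: the cricket, the finch, the gecko, the snake]
7. Porter goes to the warehouse floor with the hawk and the toad.  [the loading dock: — | the warehouse floor: the cricket, the finch, the gecko, the hawk, the snake, the toad]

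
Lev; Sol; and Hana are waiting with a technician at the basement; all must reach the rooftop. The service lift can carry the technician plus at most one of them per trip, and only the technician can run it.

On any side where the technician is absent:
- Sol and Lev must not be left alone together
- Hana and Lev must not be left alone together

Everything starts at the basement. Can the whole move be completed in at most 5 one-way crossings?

No

Counting alone: the technician can take at most 1 across per trip to the rooftop, so moving all 3 needs at least 3 loaded trips out, with a return between consecutive ones — at least 5 crossings.
The safety rule pushes this higher. Following every safe sequence of crossings, the most of the 3 that can be at the rooftop as the service lift arrives there on crossing 5 is 2 — never all 3.
So the move cannot be finished within 5 crossings. (The shortest complete plan takes 7:)
1. Technician goes to the rooftop with Lev.
2. Technician goes back to the basement alone.
3. Technician goes to the rooftop with Sol.
4. Technician goes back to the basement with Lev.
5. Technician goes to the rooftop with Hana.
6. Technician goes back to the basement alone.
7. Technician goes to the rooftop with Lev.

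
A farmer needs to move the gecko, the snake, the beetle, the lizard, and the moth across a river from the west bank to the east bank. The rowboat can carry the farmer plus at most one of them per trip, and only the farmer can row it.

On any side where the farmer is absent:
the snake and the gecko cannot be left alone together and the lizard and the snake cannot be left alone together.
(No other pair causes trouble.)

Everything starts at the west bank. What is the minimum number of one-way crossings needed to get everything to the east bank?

11

Counting alone: the farmer can take at most 1 across per trip to the east bank, so moving all 5 needs at least 5 loaded trips out, with a return between consecutive ones — at least 9 crossings.
The safety rule pushes this higher. Following every safe sequence of crossings, the most of the 5 that can be at the east bank as the rowboat arrives there on crossing 9 is 4 — never all 5.
So no plan with fewer than 11 crossings exists, and this one achieves 11:
1. Farmer goes to the east bank with the snake.  [the west bank: the beetle, the gecko, the lizard, the moth | the east bank: the snake]
2. Farmer goes back to the west bank alone.  [the west bank: the beetle, the gecko, the lizard, the moth | the east bank: the snake]
3. Farmer goes to the east bank with the gecko.  [the west bank: the beetle, the lizard, the moth | the east bank: the gecko, the snake]
4. Farmer goes back to the west bank with the snake.  [the west bank: the beetle, the lizard, the moth, the snake | the east bank: the gecko]
5. Farmer goes to the east bank with the lizard.  [the west bank: the beetle, the moth, the snake | the east bank: the gecko, the lizard]
6. Farmer goes back to the west bank alone.  [the west bank: the beetle, the moth, the snake | the east bank: the gecko, the lizard]
7. Farmer goes to the east bank with the beetle.  [the west bank: the moth, the snake | the east bank: the beetle, the gecko, the lizard]
8. Farmer goes back to the west bank alone.  [the west bank: the moth, the snake | the east bank: the beetle, the gecko, the lizard]
9. Farmer goes to the east bank with the moth.  [the west bank: the snake | the east bank: the beetle, the gecko, the lizard, the moth]
10. Farmer goes back to the west bank alone.  [the west bank: the snake | the east bank: the beetle, the gecko, the lizard, the moth]
11. Farmer goes to the east bank with the snake.  [the west bank: — | the east bank: the beetle, the gecko, the lizard, the moth, the snake]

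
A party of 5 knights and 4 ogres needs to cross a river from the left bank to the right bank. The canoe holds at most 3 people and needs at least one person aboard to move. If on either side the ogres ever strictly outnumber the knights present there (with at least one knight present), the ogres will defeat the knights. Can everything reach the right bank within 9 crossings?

Yes

Yes — this plan uses 7 crossings (≤ 9):
1. 3 ogres → the right bank.  (the left bank: 5K 1O; the right bank: 0K 3O)
2. 1 ogre ← the left bank.  (the left bank: 5K 2O; the right bank: 0K 2O)
3. 3 knights → the right bank.  (the left bank: 2K 2O; the right bank: 3K 2O)
4. 1 knight ← the left bank.  (the left bank: 3K 2O; the right bank: 2K 2O)
5. 2 knights and 1 ogre → the right bank.  (the left bank: 1K 1O; the right bank: 4K 3O)
6. 1 knight ← the left bank.  (the left bank: 2K 1O; the right bank: 3K 3O)
7. 2 knights and 1 ogre → the right bank.  (the left bank: 0K 0O; the right bank: 5K 4O)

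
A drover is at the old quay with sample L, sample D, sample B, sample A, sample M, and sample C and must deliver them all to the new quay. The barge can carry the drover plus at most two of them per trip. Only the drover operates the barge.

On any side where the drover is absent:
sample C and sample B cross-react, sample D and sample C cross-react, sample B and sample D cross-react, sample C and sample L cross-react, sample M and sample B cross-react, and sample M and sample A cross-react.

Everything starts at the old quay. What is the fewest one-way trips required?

Whatever the first load, the items left behind include a forbidden pair without the drover. No opening move is safe, so no plan exists.

impossible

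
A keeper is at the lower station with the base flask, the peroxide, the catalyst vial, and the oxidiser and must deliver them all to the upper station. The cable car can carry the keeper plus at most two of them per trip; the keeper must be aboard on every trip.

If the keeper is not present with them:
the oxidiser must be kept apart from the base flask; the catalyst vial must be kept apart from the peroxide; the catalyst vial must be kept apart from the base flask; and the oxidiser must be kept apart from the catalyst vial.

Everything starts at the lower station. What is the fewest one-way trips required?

Counting alone: the keeper can take at most 2 across per trip to the upper station, so moving all 4 needs at least 2 loaded trips out, with a return between consecutive ones — at least 3 crossings.
The safety rule pushes this higher. Following every safe sequence of crossings, the most of the 4 that can be at the upper station as the cable car arrives there on crossing 3 is 3 — never all 4.
So no plan with fewer than 5 crossings exists, and this one achieves 5:
1. Keeper goes to the upper station with the base flask and the catalyst vial.
2. Keeper goes back to the lower station with the base flask.
3. Keeper goes to the upper station with the base flask and the peroxide.
4. Keeper goes back to the lower station with the catalyst vial.
5. Keeper goes to the upper station with the catalyst vial and the oxidiser.

5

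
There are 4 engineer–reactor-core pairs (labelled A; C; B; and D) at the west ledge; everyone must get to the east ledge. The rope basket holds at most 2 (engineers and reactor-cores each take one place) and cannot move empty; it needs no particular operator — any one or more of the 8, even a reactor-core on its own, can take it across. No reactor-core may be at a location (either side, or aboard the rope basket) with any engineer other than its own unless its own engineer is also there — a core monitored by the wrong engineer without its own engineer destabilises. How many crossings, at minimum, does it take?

impossible

Following every safe sequence of crossings from the start, the most of the 8 that can be at the east ledge as the rope basket arrives there on crossings 1, 3, 5 is 2, 3, 4 respectively; the best ever achieved is 4 of 8.
From crossing 7 on, no configuration arises that was not already reachable earlier: only 44 distinct safe configurations (who is on which side, and where the rope basket is) can ever be reached, none of them has everyone across, and every continuation just revisits them. So no valid plan exists.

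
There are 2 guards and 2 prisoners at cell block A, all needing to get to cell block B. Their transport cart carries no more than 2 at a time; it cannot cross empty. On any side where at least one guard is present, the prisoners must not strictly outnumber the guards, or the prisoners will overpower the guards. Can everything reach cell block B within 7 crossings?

Yes

Yes — this plan uses 5 crossings (≤ 7):
1. 2 prisoners → cell block B.  (cell block A: 2G 0P; cell block B: 0G 2P)
2. 1 prisoner ← cell block A.  (cell block A: 2G 1P; cell block B: 0G 1P)
3. 2 guards → cell block B.  (cell block A: 0G 1P; cell block B: 2G 1P)
4. 1 prisoner ← cell block A.  (cell block A: 0G 2P; cell block B: 2G 0P)
5. 2 prisoners → cell block B.  (cell block A: 0G 0P; cell block B: 2G 2P)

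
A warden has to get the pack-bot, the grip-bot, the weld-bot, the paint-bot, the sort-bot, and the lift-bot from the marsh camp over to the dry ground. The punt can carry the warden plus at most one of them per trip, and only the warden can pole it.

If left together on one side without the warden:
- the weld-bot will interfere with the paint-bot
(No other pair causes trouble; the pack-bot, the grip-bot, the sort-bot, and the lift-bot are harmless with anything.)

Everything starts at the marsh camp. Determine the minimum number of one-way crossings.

11

Counting alone: the warden can take at most 1 across per trip to the dry ground, so moving all 6 needs at least 6 loaded trips out, with a return between consecutive ones — at least 11 crossings.
The plan below uses exactly 11 crossings, so it is optimal:
1. Warden goes to the dry ground with the weld-bot.  [the marsh camp: the grip-bot, the lift-bot, the pack-bot, the paint-bot, the sort-bot | the dry ground: the weld-bot]
2. Warden goes back to the marsh camp alone.  [the marsh camp: the grip-bot, the lift-bot, the pack-bot, the paint-bot, the sort-bot | the dry ground: the weld-bot]
3. Warden goes to the dry ground with the pack-bot.  [the marsh camp: the grip-bot, the lift-bot, the paint-bot, the sort-bot | the dry ground: the pack-bot, the weld-bot]
4. Warden goes back to the marsh camp alone.  [the marsh camp: the grip-bot, the lift-bot, the paint-bot, the sort-bot | the dry ground: the pack-bot, the weld-bot]
5. Warden goes to the dry ground with the grip-bot.  [the marsh camp: the lift-bot, the paint-bot, the sort-bot | the dry ground: the grip-bot, the pack-bot, the weld-bot]
6. Warden goes back to the marsh camp alone.  [the marsh camp: the lift-bot, the paint-bot, the sort-bot | the dry ground: the grip-bot, the pack-bot, the weld-bot]
7. Warden goes to the dry ground with the sort-bot.  [the marsh camp: the lift-bot, the paint-bot | the dry ground: the grip-bot, the pack-bot, the sort-bot, the weld-bot]
8. Warden goes back to the marsh camp alone.  [the marsh camp: the lift-bot, the paint-bot | the dry ground: the grip-bot, the pack-bot, the sort-bot, the weld-bot]
9. Warden goes to the dry ground with the lift-bot.  [the marsh camp: the paint-bot | the dry ground: the grip-bot, the lift-bot, the pack-bot, the sort-bot, the weld-bot]
10. Warden goes back to the marsh camp alone.  [the marsh camp: the paint-bot | the dry ground: the grip-bot, the lift-bot, the pack-bot, the sort-bot, the weld-bot]
11. Warden goes to the dry ground with the paint-bot.  [the marsh camp: — | the dry ground: the grip-bot, the lift-bot, the pack-bot, the paint-bot, the sort-bot, the weld-bot]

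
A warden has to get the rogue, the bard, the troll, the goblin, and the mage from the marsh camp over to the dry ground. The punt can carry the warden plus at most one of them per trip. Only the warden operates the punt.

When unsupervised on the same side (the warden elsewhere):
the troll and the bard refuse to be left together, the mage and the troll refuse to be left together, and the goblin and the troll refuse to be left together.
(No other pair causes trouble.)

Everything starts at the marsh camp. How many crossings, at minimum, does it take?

impossible

Following every safe sequence of crossings from the start, the most of the 5 that can be at the dry ground as the punt arrives there on crossings 1, 3, 5 is 1, 2, 3 respectively; the best ever achieved is 3 of 5.
From crossing 7 on, no configuration arises that was not already reachable earlier: only 18 distinct safe configurations (who is on which side, and where the punt is) can ever be reached, none of them has everyone across, and every continuation just revisits them. So no valid plan exists.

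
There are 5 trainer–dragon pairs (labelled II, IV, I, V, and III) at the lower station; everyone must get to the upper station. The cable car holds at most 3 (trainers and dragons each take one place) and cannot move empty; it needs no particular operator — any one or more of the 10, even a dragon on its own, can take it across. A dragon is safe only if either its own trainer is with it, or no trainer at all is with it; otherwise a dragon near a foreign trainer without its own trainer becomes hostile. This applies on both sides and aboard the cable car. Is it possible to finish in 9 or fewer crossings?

Counting alone: each trip to the upper station takes at most 3 across and each return brings at least 1 back, so after t trips out (and t−1 returns) at most 3t − (t−1) of the 10 are across; that first reaches 10 at t = 5, so at least 9 crossings are needed.
The safety rule pushes this higher. Following every safe sequence of crossings, the most of the 10 that can be at the upper station as the cable car arrives there on crossing 9 is 9 — never all 10.
So the move cannot be finished within 9 crossings. (The shortest complete plan takes 11:)
1. dragon II and trainer II cross → the upper station.
2. trainer II crosses ← the lower station.
3. dragon I, dragon IV, and dragon V cross → the upper station.
4. dragon II crosses ← the lower station.
5. trainer I, trainer IV, and trainer V cross → the upper station.
6. dragon IV and trainer IV cross ← the lower station.
7. trainer II, trainer III, and trainer IV cross → the upper station.
8. dragon I crosses ← the lower station.
9. dragon II and dragon IV cross → the upper station.
10. dragon II crosses ← the lower station.
11. dragon I, dragon II, and dragon III cross → the upper station.

No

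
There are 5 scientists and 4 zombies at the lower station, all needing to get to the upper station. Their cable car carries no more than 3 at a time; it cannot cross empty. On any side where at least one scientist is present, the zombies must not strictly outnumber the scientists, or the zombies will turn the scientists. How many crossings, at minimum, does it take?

7

Counting alone: each trip to the upper station takes at most 3 across and each return brings at least 1 back, so after t trips out (and t−1 returns) at most 3t − (t−1) of the 9 are across; that first reaches 9 at t = 4, so at least 7 crossings are needed.
The plan below uses exactly 7 crossings, so it is optimal:
1. 3 zombies → the upper station.  (the lower station: 5S 1Z; the upper station: 0S 3Z)
2. 1 zombie ← the lower station.  (the lower station: 5S 2Z; the upper station: 0S 2Z)
3. 3 scientists → the upper station.  (the lower station: 2S 2Z; the upper station: 3S 2Z)
4. 1 scientist ← the lower station.  (the lower station: 3S 2Z; the upper station: 2S 2Z)
5. 2 scientists and 1 zombie → the upper station.  (the lower station: 1S 1Z; the upper station: 4S 3Z)
6. 1 scientist ← the lower station.  (the lower station: 2S 1Z; the upper station: 3S 3Z)
7. 2 scientists and 1 zombie → the upper station.  (the lower station: 0S 0Z; the upper station: 5S 4Z)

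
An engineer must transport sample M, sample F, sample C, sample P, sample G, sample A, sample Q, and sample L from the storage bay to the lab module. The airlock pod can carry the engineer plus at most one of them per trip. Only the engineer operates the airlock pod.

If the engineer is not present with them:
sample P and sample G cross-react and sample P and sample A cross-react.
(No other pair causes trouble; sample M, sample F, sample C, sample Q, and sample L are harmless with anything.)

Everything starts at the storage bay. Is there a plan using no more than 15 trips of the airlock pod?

Counting alone: the engineer can take at most 1 across per trip to the lab module, so moving all 8 needs at least 8 loaded trips out, with a return between consecutive ones — at least 15 crossings.
The safety rule pushes this higher. Following every safe sequence of crossings, the most of the 8 that can be at the lab module as the airlock pod arrives there on crossing 15 is 7 — never all 8.
So the move cannot be finished within 15 crossings. (The shortest complete plan takes 17:)
1. Engineer goes to the lab module with sample P.  [the storage bay: sample A, sample C, sample F, sample G, sample L, sample M, sample Q | the lab module: sample P]
2. Engineer goes back to the storage bay alone.  [the storage bay: sample A, sample C, sample F, sample G, sample L, sample M, sample Q | the lab module: sample P]
3. Engineer goes to the lab module with sample M.  [the storage bay: sample A, sample C, sample F, sample G, sample L, sample Q | the lab module: sample M, sample P]
4. Engineer goes back to the storage bay alone.  [the storage bay: sample A, sample C, sample F, sample G, sample L, sample Q | the lab module: sample M, sample P]
5. Engineer goes to the lab module with sample F.  [the storage bay: sample A, sample C, sample G, sample L, sample Q | the lab module: sample F, sample M, sample P]
6. Engineer goes back to the storage bay alone.  [the storage bay: sample A, sample C, sample G, sample L, sample Q | the lab module: sample F, sample M, sample P]
7. Engineer goes to the lab module with sample C.  [the storage bay: sample A, sample G, sample L, sample Q | the lab module: sample C, sample F, sample M, sample P]
8. Engineer goes back to the storage bay alone.  [the storage bay: sample A, sample G, sample L, sample Q | the lab module: sample C, sample F, sample M, sample P]
9. Engineer goes to the lab module with sample G.  [the storage bay: sample A, sample L, sample Q | the lab module: sample C, sample F, sample G, sample M, sample P]
10. Engineer goes back to the storage bay with sample P.  [the storage bay: sample A, sample L, sample P, sample Q | the lab module: sample C, sample F, sample G, sample M]
11. Engineer goes to the lab module with sample A.  [the storage bay: sample L, sample P, sample Q | the lab module: sample A, sample C, sample F, sample G, sample M]
12. Engineer goes back to the storage bay alone.  [the storage bay: sample L, sample P, sample Q | the lab module: sample A, sample C, sample F, sample G, sample M]
13. Engineer goes to the lab module with sample Q.  [the storage bay: sample L, sample P | the lab module: sample A, sample C, sample F, sample G, sample M, sample Q]
14. Engineer goes back to the storage bay alone.  [the storage bay: sample L, sample P | the lab module: sample A, sample C, sample F, sample G, sample M, sample Q]
15. Engineer goes to the lab module with sample L.  [the storage bay: sample P | the lab module: sample A, sample C, sample F, sample G, sample L, sample M, sample Q]
16. Engineer goes back to the storage bay alone.  [the storage bay: sample P | the lab module: sample A, sample C, sample F, sample G, sample L, sample M, sample Q]
17. Engineer goes to the lab module with sample P.  [the storage bay: — | the lab module: sample A, sample C, sample F, sample G, sample L, sample M, sample P, sample Q]

No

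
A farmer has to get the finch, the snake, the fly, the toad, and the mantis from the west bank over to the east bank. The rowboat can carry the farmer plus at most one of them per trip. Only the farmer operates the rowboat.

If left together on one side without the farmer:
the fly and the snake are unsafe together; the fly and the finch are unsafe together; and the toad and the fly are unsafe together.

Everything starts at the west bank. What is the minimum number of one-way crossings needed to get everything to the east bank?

Following every safe sequence of crossings from the start, the most of the 5 that can be at the east bank as the rowboat arrives there on crossings 1, 3, 5 is 1, 2, 3 respectively; the best ever achieved is 3 of 5.
From crossing 7 on, no configuration arises that was not already reachable earlier: only 18 distinct safe configurations (who is on which side, and where the rowboat is) can ever be reached, none of them has everyone across, and every continuation just revisits them. So no valid plan exists.

impossible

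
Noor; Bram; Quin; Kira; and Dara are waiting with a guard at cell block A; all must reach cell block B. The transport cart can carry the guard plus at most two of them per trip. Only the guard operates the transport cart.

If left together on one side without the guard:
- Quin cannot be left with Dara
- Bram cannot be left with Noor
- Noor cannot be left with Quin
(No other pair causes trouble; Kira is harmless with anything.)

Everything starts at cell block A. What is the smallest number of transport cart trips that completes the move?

Counting alone: the guard can take at most 2 across per trip to cell block B, so moving all 5 needs at least 3 loaded trips out, with a return between consecutive ones — at least 5 crossings.
The plan below uses exactly 5 crossings, so it is optimal:
1. Guard goes to cell block B with Noor and Quin.  [cell block A: Bram, Dara, Kira | cell block B: Noor, Quin]
2. Guard goes back to cell block A with Noor.  [cell block A: Bram, Dara, Kira, Noor | cell block B: Quin]
3. Guard goes to cell block B with Bram and Kira.  [cell block A: Dara, Noor | cell block B: Bram, Kira, Quin]
4. Guard goes back to cell block A alone.  [cell block A: Dara, Noor | cell block B: Bram, Kira, Quin]
5. Guard goes to cell block B with Dara and Noor.  [cell block A: — | cell block B: Bram, Dara, Kira, Noor, Quin]

5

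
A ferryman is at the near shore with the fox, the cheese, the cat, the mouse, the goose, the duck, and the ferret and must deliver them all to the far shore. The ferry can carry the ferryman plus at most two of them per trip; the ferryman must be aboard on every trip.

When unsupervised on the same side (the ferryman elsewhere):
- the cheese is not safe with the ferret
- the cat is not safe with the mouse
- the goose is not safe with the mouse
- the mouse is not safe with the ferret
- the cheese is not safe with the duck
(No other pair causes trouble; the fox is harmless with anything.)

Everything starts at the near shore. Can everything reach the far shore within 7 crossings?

No

Counting alone: the ferryman can take at most 2 across per trip to the far shore, so moving all 7 needs at least 4 loaded trips out, with a return between consecutive ones — at least 7 crossings.
The safety rule pushes this higher. Following every safe sequence of crossings, the most of the 7 that can be at the far shore as the ferry arrives there on crossing 7 is 6 — never all 7.
So the move cannot be finished within 7 crossings. (The shortest complete plan takes 9:)
1. Ferryman goes to the far shore with the cheese and the mouse.
2. Ferryman goes back to the near shore alone.
3. Ferryman goes to the far shore with the fox.
4. Ferryman goes back to the near shore alone.
5. Ferryman goes to the far shore with the cat and the goose.
6. Ferryman goes back to the near shore with the mouse.
7. Ferryman goes to the far shore with the duck and the ferret.
8. Ferryman goes back to the near shore with the cheese.
9. Ferryman goes to the far shore with the cheese and the mouse.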